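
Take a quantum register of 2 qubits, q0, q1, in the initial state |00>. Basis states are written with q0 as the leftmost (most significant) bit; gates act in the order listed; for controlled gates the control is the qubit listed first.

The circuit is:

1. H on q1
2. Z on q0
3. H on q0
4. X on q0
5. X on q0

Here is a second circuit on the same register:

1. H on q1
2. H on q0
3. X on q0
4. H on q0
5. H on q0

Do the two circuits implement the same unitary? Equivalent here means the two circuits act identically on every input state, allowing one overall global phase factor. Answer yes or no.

Yes, they are equivalent — the unitaries differ by at most a global phase.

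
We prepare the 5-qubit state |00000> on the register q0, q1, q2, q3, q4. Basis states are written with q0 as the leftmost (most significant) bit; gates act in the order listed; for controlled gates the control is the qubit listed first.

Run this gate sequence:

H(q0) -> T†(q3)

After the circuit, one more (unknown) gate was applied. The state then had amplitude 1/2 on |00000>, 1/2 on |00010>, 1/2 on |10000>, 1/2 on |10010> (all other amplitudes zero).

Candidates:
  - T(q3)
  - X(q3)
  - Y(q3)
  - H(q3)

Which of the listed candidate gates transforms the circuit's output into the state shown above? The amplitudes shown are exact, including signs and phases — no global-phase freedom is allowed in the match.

It was H(q3) that produced the state shown.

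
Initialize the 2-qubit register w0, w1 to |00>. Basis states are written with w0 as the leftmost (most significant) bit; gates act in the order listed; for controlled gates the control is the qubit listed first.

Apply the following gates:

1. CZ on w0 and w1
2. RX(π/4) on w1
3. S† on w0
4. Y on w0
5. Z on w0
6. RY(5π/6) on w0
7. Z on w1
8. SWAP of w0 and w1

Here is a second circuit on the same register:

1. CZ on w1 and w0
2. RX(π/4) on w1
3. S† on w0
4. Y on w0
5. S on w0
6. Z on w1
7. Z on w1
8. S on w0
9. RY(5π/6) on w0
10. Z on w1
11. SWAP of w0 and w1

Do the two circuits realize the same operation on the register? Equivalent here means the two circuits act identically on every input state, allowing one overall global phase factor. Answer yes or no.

Yes — the two circuits implement the same unitary up to a global phase.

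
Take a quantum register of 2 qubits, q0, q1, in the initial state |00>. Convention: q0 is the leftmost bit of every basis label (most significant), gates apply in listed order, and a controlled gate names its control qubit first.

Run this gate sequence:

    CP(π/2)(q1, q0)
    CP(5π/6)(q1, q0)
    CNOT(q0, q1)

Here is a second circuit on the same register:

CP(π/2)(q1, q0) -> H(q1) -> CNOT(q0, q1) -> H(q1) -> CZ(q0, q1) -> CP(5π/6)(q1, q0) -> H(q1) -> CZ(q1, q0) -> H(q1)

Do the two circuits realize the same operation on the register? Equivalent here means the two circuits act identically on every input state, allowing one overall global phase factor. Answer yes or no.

Yes, they are equivalent — the unitaries differ by at most a global phase.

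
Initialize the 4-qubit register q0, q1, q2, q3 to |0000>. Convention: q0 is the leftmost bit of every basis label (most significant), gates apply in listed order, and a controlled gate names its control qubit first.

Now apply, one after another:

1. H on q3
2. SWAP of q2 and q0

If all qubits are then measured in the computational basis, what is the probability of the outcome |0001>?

Outcome |0001> occurs with probability 1/2.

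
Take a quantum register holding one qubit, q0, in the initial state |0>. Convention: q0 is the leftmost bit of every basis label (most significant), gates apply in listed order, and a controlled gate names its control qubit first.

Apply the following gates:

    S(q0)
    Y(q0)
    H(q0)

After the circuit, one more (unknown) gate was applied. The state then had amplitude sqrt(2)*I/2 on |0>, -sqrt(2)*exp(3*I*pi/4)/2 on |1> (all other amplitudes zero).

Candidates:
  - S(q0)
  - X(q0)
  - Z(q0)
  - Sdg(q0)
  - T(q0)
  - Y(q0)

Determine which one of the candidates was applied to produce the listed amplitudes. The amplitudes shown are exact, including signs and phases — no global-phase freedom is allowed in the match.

It was T(q0) that produced the state shown.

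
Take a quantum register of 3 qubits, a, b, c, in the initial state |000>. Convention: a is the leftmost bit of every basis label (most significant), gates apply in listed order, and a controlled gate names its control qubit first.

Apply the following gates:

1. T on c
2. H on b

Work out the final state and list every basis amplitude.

After the circuit, the state carries amplitude sqrt(2)/2 on |000>, sqrt(2)/2 on |010>, and 0 on every other basis state.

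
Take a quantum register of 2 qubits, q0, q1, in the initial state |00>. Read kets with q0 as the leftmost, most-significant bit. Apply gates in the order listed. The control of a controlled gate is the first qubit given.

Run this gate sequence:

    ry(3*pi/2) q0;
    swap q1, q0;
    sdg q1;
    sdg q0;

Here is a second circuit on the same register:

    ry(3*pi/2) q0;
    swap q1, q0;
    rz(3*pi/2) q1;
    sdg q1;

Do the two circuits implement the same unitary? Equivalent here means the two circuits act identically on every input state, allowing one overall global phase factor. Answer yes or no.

No — the two circuits implement different unitaries, even allowing a global phase.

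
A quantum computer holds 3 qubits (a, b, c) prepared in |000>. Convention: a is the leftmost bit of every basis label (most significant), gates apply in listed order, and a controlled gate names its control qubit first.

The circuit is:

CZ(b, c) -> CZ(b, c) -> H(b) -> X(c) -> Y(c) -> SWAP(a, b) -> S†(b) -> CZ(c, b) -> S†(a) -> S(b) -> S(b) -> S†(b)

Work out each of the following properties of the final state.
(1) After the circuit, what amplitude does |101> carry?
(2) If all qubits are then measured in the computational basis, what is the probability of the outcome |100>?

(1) |101> carries amplitude 0 in the final state. Key observation: steps 1-2 multiply out to the identity, so the circuit reduces to the remaining gates.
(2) A full measurement returns |100> with probability 1/2.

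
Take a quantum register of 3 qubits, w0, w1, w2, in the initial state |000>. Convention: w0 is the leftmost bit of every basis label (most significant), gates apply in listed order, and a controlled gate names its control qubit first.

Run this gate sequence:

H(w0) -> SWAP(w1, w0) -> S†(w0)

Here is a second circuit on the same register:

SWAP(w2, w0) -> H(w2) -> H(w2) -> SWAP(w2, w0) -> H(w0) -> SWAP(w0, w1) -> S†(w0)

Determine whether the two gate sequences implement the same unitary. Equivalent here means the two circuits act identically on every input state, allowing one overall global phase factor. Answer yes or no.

Yes, they are equivalent — the unitaries differ by at most a global phase.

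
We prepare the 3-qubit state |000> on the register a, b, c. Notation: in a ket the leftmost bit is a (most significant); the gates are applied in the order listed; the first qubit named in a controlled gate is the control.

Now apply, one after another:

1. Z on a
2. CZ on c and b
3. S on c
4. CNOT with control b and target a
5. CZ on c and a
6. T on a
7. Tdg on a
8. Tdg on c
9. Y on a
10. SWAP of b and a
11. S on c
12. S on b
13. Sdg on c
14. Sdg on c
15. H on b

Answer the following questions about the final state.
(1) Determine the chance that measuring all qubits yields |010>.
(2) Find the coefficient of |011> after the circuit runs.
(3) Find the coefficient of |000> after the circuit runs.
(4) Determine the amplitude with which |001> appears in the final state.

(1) A full measurement returns |010> with probability 1/2.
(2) The amplitude on |011> is 0.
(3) The amplitude on |000> is -sqrt(2)/2.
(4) |001> carries amplitude 0 in the final state.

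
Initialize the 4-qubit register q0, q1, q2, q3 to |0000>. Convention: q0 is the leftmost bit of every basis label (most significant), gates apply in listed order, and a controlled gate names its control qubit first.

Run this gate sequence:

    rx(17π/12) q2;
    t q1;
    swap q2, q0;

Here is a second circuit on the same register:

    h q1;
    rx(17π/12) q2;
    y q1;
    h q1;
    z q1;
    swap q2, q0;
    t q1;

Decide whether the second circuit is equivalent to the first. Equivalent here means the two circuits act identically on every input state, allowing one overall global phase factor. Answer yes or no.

No: there is an input state on which the two circuits produce genuinely different outputs (not merely differing by a phase).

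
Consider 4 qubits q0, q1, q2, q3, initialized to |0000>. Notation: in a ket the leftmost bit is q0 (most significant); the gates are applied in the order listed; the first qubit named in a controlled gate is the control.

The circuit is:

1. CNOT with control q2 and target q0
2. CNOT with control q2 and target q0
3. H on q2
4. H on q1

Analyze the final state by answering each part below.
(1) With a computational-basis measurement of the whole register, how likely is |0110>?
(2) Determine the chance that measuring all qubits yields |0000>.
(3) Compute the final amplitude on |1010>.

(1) Outcome |0110> occurs with probability 1/4. Key observation: steps 1-2 multiply out to the identity, so the circuit reduces to the remaining gates.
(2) The probability of measuring |0000> is 1/4.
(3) The amplitude on |1010> is 0.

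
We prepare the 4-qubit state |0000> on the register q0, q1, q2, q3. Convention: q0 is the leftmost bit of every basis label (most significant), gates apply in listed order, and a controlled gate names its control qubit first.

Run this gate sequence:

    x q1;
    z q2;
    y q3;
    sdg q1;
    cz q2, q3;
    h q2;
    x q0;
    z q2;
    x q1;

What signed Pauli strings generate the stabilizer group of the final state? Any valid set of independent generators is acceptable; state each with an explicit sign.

One valid set of independent stabilizer generators is -IIXI, -ZIII, +IZII, -IIIZ (any independent generating set of the same group is equally correct).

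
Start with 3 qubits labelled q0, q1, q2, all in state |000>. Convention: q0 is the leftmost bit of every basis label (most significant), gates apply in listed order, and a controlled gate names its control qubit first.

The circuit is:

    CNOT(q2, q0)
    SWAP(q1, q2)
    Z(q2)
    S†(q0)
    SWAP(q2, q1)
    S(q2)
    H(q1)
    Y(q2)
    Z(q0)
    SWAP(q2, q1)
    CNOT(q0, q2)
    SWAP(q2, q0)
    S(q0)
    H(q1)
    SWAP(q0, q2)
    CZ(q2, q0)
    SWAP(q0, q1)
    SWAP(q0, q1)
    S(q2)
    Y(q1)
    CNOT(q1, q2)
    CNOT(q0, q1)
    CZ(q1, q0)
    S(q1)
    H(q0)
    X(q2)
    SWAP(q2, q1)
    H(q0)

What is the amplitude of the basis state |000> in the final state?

The amplitude on |000> is 1/2. Key observation: the block from step 17 through step 18 cancels to the identity and can be dropped.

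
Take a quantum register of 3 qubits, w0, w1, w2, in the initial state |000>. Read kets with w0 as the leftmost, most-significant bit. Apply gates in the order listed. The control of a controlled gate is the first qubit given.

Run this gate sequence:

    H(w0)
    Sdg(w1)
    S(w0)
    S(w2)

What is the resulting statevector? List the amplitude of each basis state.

After the circuit, the state carries amplitude sqrt(2)/2 on |000>, sqrt(2)*I/2 on |100>, and 0 on every other basis state.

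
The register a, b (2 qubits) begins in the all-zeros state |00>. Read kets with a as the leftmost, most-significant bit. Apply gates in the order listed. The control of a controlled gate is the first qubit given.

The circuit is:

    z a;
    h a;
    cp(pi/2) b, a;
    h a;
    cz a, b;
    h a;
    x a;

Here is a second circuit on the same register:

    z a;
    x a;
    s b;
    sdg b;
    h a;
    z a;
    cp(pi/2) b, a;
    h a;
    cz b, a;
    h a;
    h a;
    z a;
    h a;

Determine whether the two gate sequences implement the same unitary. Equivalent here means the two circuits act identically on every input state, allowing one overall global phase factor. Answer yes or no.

Yes, they are equivalent — the unitaries differ by at most a global phase.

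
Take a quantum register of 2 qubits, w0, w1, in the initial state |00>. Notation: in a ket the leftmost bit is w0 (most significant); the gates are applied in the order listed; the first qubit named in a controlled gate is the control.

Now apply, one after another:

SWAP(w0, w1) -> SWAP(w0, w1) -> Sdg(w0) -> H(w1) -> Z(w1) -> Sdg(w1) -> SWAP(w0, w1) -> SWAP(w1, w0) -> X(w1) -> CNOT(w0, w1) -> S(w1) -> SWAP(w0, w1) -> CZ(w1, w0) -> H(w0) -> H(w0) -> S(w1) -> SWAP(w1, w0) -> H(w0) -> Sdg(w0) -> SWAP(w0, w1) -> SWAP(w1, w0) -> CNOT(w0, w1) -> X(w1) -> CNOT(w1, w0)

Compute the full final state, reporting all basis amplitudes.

The resulting statevector has amplitude I/2 on |00>, 1/2 on |01>, 1/2 on |10>, I/2 on |11>.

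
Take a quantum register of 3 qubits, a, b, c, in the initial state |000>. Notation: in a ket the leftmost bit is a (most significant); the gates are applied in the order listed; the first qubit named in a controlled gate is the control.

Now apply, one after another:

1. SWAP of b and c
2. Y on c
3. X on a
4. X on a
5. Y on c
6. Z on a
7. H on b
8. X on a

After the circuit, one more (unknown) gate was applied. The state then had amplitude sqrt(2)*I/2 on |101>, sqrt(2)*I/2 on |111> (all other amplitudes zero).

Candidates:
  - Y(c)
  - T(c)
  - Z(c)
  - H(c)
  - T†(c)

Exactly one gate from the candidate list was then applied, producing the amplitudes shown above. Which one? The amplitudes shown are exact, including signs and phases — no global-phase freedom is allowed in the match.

The applied gate was Y(c). Key observation: steps 2-5 multiply out to the identity, so the circuit reduces to the remaining gates.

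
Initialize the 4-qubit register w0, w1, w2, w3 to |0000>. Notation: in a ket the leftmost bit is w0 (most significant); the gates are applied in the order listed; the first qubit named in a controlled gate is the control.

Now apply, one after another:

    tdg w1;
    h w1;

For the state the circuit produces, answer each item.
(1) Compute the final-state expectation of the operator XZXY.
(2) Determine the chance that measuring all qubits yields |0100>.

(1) The observable XZXY averages to 0.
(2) The probability of measuring |0100> is 1/2.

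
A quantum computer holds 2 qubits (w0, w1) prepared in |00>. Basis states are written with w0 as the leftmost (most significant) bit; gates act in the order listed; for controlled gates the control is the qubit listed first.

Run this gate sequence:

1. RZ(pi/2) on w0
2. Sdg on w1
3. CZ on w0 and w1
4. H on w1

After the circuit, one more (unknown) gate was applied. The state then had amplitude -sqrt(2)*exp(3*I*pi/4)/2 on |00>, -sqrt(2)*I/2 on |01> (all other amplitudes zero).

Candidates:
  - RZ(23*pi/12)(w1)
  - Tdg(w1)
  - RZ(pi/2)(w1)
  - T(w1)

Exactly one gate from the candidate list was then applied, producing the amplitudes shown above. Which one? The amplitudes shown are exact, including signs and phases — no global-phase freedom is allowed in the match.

The applied gate was Tdg(w1).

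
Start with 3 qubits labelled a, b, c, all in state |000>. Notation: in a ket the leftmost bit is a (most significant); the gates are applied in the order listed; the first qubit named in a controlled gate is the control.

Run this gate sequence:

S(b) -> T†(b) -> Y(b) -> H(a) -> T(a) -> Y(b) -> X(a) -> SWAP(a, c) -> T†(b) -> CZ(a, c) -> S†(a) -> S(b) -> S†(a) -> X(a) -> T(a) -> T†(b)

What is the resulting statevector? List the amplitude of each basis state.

After the circuit, the state carries amplitude sqrt(2)*I/2 on |100>, sqrt(2)*exp(I*pi/4)/2 on |101>, and 0 on every other basis state.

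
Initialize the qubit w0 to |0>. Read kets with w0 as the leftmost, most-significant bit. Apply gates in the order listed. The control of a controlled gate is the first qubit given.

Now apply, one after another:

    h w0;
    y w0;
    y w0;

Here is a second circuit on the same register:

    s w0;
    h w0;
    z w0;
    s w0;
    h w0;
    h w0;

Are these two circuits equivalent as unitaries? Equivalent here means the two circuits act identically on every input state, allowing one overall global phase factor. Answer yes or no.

No, they are not equivalent — no single phase factor reconciles the two unitaries.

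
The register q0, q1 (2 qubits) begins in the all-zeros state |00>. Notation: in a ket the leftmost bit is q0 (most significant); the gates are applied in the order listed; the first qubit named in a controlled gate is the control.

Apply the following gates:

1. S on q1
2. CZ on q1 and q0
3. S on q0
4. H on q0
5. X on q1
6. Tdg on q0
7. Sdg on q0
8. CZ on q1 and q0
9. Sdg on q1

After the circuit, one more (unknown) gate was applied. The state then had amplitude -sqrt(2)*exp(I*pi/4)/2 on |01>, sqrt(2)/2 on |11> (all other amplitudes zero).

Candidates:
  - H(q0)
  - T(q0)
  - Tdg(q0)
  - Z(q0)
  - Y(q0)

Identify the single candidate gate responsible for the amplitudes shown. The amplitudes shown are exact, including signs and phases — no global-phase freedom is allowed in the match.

It was Y(q0) that produced the state shown.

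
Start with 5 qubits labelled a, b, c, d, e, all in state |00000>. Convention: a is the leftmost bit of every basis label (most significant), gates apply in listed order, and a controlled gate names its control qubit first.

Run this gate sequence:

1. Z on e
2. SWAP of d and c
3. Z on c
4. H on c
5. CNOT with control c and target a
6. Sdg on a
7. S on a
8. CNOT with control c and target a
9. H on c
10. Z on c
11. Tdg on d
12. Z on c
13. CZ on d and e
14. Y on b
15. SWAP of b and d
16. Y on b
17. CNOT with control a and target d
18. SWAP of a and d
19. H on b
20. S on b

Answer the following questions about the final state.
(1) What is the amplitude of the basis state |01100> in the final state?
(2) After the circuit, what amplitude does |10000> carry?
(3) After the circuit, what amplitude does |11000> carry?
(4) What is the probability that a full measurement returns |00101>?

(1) The amplitude on |01100> is 0. Key observation: gates 3-10 undo each other exactly, leaving only the rest of the circuit to track.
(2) The amplitude on |10000> is -sqrt(2)/2.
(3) The final state's coefficient on |11000> equals sqrt(2)*I/2.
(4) The probability of measuring |00101> is 0.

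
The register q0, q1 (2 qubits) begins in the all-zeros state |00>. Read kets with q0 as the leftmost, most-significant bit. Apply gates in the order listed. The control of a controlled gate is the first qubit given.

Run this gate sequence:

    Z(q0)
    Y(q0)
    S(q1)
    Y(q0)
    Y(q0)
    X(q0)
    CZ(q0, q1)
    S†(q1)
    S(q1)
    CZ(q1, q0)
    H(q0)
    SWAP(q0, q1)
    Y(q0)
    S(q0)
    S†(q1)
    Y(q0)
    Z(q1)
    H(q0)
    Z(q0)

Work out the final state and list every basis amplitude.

The resulting statevector has amplitude -1/2 on |00>, -I/2 on |01>, 1/2 on |10>, I/2 on |11>.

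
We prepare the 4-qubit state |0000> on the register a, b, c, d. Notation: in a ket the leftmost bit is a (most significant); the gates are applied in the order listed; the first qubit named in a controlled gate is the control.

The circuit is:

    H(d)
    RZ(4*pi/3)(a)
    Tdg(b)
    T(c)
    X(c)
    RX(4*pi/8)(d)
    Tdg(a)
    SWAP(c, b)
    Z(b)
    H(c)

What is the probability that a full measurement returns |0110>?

The probability of measuring |0110> is 1/4.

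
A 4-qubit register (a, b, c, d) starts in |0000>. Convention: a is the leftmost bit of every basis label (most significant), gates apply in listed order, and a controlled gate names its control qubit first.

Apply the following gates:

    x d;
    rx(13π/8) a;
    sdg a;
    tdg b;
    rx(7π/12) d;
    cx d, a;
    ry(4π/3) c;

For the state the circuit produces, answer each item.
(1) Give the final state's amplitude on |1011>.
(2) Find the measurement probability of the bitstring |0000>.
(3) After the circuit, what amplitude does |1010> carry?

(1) The amplitude on |1011> is -3*sqrt(sqrt(2)/4 + 1/2)*cos(3*pi/16)/4 + sqrt(3)*sqrt(1/2 - sqrt(2)/4)*cos(3*pi/16)/4.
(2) A full measurement returns |0000> with probability -sqrt(2)*cos(3*pi/16)**2/32 + sqrt(3)*sqrt(1/2 - sqrt(2)/4)*sqrt(sqrt(2)/4 + 1/2)*cos(3*pi/16)**2/8 + cos(3*pi/16)**2/8.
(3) |1010> carries amplitude 3*I*sqrt(1/2 - sqrt(2)/4)*sin(3*pi/16)/4 + sqrt(3)*I*sqrt(sqrt(2)/4 + 1/2)*sin(3*pi/16)/4 in the final state.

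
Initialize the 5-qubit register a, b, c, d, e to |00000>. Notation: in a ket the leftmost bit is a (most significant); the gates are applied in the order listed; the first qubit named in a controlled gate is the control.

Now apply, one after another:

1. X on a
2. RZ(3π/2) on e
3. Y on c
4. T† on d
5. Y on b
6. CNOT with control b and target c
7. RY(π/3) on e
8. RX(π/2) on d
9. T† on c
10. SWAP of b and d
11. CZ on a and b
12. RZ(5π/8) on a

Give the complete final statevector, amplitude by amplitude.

The final amplitudes are sqrt(6)*exp(9*I*pi/16)/4 on |10010>, sqrt(2)*exp(9*I*pi/16)/4 on |10011>, -sqrt(6)*exp(I*pi/16)/4 on |11010>, -sqrt(2)*exp(I*pi/16)/4 on |11011>, and 0 on every other basis state.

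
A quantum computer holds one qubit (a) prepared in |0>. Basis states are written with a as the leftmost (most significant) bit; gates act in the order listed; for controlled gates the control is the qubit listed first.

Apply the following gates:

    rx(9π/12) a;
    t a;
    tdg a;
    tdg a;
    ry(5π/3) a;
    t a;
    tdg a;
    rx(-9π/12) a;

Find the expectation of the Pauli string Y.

The expectation value of Y is -sqrt(6)/8 - 1/4 + sqrt(2)/4.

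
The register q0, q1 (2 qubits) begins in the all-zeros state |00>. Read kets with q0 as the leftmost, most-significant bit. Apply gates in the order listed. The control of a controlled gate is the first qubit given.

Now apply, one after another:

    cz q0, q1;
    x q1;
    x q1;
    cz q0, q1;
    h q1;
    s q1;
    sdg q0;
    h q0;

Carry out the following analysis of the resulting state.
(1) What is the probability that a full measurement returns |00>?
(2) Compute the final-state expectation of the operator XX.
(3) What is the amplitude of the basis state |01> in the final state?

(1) Outcome |00> occurs with probability 1/4. Key observation: gates 1-4 undo each other exactly, leaving only the rest of the circuit to track.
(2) In the final state, XX has expectation 0.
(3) The amplitude on |01> is I/2.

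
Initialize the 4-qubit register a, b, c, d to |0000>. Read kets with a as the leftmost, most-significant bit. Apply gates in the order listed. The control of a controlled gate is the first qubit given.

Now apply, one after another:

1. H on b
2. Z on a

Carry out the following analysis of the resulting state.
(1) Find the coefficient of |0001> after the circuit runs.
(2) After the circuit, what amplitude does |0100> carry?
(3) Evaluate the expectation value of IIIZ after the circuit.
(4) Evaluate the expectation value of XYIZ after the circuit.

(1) The amplitude on |0001> is 0.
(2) |0100> carries amplitude sqrt(2)/2 in the final state.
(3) The observable IIIZ averages to 1.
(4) The observable XYIZ averages to 0.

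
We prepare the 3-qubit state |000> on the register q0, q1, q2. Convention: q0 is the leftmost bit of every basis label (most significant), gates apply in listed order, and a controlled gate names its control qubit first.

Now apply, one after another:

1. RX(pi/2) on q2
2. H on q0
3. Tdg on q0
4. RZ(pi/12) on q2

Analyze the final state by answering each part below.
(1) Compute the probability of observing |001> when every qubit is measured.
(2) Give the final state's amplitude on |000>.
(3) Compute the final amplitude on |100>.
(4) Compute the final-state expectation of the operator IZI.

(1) The probability of measuring |001> is 1/4.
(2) The amplitude on |000> is -exp(23*I*pi/24)/2.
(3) |100> carries amplitude -exp(17*I*pi/24)/2 in the final state.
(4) The expectation value of IZI is 1.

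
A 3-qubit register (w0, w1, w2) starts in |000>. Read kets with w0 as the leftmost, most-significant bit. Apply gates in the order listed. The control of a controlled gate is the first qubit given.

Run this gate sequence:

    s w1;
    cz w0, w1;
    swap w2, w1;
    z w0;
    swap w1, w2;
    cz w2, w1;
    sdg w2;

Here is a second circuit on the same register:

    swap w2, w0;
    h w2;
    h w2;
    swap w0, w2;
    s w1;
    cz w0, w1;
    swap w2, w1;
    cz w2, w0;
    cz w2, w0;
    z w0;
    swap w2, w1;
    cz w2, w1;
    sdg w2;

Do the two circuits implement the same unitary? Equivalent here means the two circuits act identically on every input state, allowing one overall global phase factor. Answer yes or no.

Yes — the two circuits implement the same unitary up to a global phase.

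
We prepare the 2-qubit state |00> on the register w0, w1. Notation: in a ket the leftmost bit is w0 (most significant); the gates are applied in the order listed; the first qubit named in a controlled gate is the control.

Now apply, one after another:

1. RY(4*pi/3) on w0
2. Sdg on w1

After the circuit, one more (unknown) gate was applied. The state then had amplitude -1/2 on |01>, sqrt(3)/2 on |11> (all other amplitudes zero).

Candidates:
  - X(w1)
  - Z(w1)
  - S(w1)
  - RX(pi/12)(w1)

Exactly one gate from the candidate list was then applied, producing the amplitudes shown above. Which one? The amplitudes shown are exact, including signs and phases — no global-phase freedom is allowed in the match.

The applied gate was X(w1).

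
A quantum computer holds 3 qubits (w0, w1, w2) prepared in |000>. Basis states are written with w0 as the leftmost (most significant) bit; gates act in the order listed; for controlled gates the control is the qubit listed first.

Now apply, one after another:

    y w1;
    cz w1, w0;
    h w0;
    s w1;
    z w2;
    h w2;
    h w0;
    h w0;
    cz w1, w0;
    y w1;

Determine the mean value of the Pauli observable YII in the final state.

In the final state, YII has expectation 0.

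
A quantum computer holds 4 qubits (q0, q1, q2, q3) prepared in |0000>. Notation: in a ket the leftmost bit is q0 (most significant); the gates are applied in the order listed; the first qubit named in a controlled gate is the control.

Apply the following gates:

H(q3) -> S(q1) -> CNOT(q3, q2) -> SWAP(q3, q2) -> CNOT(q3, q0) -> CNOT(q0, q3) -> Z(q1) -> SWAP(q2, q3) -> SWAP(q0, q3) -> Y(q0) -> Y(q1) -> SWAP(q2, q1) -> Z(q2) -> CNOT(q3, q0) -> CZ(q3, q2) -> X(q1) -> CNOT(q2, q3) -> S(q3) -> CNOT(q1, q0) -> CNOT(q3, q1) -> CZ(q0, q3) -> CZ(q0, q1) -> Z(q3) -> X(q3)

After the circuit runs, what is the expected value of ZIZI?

The expectation value of ZIZI is -1.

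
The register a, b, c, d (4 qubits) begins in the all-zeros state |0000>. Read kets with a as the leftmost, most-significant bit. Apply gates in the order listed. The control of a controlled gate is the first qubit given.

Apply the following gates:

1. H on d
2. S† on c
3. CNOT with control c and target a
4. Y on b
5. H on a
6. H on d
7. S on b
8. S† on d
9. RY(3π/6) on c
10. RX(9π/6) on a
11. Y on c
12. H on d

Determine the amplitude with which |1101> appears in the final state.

The final state's coefficient on |1101> equals 1/4 - I/4.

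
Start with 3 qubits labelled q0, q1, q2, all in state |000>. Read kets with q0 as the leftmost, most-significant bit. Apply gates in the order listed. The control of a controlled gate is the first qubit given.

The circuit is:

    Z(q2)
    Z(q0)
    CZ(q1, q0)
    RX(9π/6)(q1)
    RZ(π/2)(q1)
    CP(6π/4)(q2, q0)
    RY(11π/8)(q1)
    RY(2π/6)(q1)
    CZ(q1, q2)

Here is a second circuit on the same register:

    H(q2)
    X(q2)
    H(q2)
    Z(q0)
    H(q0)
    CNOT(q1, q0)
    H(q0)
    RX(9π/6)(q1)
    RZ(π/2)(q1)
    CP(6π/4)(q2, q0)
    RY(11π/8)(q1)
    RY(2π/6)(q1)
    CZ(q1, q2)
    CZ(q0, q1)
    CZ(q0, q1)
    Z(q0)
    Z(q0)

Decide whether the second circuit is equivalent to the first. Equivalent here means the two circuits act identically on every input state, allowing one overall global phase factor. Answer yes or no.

Yes — the two circuits implement the same unitary up to a global phase.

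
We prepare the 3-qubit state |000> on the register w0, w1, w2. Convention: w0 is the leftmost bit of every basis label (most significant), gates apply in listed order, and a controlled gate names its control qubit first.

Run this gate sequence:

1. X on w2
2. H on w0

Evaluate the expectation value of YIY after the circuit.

In the final state, YIY has expectation 0.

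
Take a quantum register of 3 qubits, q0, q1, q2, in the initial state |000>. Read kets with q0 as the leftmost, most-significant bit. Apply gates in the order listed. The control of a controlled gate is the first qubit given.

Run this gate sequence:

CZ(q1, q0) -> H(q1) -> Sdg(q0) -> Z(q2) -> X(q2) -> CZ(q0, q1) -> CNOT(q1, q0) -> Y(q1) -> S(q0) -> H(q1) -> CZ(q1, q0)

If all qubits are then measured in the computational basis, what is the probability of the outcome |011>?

The probability of measuring |011> is 1/4.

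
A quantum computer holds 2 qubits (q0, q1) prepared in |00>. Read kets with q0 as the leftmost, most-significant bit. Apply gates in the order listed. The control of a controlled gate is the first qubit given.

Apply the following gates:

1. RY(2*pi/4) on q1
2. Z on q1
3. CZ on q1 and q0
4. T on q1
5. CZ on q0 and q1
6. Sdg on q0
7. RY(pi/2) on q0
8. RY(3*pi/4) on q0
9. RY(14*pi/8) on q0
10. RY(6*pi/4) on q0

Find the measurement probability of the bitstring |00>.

Outcome |00> occurs with probability 1/4.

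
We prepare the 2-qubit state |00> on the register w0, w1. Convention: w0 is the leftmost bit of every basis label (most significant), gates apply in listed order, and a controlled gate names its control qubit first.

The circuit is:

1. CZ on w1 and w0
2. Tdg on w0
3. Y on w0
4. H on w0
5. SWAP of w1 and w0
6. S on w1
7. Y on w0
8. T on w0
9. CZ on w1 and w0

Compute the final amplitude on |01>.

|01> carries amplitude 0 in the final state.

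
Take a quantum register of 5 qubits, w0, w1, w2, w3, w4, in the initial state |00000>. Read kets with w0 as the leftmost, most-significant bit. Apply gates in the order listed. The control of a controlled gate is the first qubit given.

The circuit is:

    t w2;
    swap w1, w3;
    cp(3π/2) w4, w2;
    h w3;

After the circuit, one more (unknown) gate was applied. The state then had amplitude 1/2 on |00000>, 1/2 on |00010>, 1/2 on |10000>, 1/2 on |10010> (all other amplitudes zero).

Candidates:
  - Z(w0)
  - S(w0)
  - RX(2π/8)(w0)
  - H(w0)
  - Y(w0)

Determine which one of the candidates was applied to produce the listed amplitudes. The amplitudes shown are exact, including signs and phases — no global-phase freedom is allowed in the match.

The unique candidate consistent with the amplitudes is H(w0).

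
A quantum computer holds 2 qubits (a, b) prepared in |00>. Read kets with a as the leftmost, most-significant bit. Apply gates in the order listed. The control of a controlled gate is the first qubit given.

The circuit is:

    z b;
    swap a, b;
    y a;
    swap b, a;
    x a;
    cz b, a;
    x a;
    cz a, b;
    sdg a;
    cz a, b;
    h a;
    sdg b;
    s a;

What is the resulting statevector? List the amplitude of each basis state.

The final amplitudes are 0 on |00>, -sqrt(2)/2 on |01>, 0 on |10>, -sqrt(2)*I/2 on |11>.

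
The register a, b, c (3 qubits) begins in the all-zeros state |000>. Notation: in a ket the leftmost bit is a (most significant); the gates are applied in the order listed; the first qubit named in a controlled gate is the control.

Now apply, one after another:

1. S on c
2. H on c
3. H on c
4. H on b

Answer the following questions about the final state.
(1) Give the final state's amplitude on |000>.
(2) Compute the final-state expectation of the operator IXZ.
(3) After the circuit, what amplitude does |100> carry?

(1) The amplitude on |000> is sqrt(2)/2.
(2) In the final state, IXZ has expectation 1.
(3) The final state's coefficient on |100> equals 0.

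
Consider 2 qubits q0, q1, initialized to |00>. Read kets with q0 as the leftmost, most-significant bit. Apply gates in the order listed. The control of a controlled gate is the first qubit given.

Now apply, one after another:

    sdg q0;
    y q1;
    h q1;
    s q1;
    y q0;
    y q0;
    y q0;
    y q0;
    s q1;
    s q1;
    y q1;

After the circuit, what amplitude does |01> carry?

|01> carries amplitude -sqrt(2)/2 in the final state. Key observation: steps 5-8 multiply out to the identity, so the circuit reduces to the remaining gates.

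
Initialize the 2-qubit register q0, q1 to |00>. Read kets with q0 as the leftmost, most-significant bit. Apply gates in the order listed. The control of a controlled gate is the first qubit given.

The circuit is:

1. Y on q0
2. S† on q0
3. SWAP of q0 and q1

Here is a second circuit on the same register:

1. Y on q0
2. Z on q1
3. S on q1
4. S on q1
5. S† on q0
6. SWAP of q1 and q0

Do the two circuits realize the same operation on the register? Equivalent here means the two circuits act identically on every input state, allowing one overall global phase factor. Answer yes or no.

Yes — the two circuits implement the same unitary up to a global phase.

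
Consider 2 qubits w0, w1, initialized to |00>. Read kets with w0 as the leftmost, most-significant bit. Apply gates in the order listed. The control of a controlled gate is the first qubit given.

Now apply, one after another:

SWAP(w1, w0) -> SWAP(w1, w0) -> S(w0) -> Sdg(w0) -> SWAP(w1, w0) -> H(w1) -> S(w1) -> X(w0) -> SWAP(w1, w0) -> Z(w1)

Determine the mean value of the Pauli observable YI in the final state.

The expectation value of YI is 1. Key observation: steps 2-5 multiply out to the identity, so the circuit reduces to the remaining gates.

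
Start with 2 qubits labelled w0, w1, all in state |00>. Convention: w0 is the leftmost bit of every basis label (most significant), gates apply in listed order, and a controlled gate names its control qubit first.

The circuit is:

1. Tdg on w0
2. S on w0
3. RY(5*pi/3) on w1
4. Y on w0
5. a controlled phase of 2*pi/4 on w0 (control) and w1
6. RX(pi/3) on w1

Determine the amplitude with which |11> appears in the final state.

|11> carries amplitude -sqrt(3)/2 in the final state.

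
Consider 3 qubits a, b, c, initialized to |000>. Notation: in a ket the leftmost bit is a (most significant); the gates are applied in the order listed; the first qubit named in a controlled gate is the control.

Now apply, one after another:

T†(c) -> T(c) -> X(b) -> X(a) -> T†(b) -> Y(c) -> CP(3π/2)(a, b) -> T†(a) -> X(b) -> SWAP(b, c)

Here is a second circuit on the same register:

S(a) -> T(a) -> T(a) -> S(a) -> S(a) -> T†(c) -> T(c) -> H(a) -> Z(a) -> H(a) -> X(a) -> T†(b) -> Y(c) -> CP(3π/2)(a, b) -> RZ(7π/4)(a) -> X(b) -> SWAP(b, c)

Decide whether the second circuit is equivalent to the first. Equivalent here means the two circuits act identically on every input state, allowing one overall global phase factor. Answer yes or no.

No — the two circuits implement different unitaries, even allowing a global phase.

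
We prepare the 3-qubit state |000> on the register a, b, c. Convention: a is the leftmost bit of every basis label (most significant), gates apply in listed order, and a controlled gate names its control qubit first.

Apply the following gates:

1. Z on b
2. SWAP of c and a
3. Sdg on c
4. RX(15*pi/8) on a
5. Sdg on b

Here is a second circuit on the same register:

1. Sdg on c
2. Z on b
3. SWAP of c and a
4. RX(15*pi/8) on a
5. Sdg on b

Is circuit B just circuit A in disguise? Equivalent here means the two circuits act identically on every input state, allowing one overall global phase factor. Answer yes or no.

No — the two circuits implement different unitaries, even allowing a global phase.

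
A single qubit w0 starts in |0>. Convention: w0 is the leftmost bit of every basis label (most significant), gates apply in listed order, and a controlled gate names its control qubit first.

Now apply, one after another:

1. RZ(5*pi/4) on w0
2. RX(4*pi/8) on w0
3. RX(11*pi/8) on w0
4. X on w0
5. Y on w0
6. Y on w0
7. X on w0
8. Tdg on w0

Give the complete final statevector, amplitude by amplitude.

The resulting statevector has amplitude exp(3*I*pi/8)*cos(pi/16) on |0>, exp(5*I*pi/8)*sin(pi/16) on |1>. Key observation: gates 4-7 undo each other exactly, leaving only the rest of the circuit to track.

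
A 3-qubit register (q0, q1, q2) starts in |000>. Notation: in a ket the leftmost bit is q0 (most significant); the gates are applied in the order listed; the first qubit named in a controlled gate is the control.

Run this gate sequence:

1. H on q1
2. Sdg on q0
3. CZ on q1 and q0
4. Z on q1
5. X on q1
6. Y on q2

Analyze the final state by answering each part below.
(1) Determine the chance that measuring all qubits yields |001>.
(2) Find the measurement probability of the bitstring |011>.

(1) The probability of measuring |001> is 1/2.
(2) Outcome |011> occurs with probability 1/2.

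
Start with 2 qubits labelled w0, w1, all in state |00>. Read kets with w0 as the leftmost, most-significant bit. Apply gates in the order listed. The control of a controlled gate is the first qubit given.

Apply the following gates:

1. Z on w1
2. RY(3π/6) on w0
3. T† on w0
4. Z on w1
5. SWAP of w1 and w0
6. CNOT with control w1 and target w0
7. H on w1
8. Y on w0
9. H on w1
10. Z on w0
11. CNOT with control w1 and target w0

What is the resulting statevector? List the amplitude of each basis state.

The resulting statevector has amplitude 0 on |00>, 0 on |01>, -sqrt(2)*I/2 on |10>, -sqrt(2)*exp(I*pi/4)/2 on |11>.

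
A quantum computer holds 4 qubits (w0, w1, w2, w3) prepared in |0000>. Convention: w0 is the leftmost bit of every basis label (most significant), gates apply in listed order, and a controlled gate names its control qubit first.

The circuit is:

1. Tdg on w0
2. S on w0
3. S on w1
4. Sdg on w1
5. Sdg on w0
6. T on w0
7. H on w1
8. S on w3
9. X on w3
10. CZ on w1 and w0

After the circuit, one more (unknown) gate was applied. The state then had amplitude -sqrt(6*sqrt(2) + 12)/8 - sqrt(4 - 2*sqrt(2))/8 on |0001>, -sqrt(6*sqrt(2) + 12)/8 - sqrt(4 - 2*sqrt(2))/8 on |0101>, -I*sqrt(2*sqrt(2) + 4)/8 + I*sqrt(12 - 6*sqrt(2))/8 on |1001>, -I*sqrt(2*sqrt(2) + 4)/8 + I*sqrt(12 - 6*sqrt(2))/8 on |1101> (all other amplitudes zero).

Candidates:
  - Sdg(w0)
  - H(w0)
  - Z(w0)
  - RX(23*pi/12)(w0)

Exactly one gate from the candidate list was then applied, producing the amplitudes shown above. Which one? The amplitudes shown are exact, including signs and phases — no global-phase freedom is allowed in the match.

The unique candidate consistent with the amplitudes is RX(23*pi/12)(w0).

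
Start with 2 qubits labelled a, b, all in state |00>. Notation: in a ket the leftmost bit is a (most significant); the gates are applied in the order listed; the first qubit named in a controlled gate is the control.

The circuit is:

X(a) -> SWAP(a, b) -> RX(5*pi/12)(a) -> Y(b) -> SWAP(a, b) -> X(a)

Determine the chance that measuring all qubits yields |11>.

A full measurement returns |11> with probability -sqrt(6)/8 + sqrt(2)/8 + 1/2.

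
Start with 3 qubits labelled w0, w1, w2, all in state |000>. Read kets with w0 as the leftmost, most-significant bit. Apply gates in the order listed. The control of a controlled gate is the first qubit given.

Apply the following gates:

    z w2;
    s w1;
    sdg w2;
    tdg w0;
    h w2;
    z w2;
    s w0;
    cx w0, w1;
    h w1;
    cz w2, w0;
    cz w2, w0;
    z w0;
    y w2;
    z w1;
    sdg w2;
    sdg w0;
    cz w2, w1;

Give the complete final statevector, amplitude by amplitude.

The resulting statevector has amplitude I/2 on |000>, 1/2 on |001>, -I/2 on |010>, 1/2 on |011>, 0 on |100>, 0 on |101>, 0 on |110>, 0 on |111>.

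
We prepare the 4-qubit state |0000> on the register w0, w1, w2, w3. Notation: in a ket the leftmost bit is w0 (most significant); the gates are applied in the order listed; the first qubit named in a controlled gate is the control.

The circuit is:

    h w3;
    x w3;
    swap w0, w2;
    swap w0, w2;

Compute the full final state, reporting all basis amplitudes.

The final amplitudes are sqrt(2)/2 on |0000>, sqrt(2)/2 on |0001>, and 0 on every other basis state.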